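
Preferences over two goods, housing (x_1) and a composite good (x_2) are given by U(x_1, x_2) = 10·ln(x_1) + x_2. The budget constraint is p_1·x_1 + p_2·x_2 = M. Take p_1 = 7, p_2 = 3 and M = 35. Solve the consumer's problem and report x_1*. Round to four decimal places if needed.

MU_x_1 = 10/x_1, MU_x_2 = 1. Tangency: 10/x_1 = p_1/p_2.
So x_1*(p_1,p_2) = 10·p_2/p_1, independent of income; and x_2* = (M − 10·p_2)/p_2.
At the given prices: x_1* = 10·3/7 = 4.2857.

x_1* = 4.2857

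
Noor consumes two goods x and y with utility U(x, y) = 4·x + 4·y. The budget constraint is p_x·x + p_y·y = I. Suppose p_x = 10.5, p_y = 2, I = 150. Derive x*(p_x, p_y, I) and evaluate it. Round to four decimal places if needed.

x* = 0

Perfect substitutes: compare marginal utility per dollar. 4/p_x vs 4/p_y → 0.381 vs 2.
y gives more utility per dollar, so spend all income on y: y* = I/p_y, x* = 0.
Numerically: x* = 0, y* = 75.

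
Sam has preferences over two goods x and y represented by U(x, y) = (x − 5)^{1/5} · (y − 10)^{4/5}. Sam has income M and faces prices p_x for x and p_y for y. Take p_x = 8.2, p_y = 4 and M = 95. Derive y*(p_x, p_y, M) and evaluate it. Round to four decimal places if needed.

MRS = (1/4)·(y−10)/(x−5). Tangency with p_x/p_y gives y−10 = 4·(p_x/p_y)·(x−5).
Substituting into the budget: x* = 5 + 0.2·(M − 5·p_x − 10·p_y)/p_x, and y* = 10 + 0.8·(…)/p_y.
Discretionary income = 95 − 5·8.2 − 10·4 = 14; y* = 10 + 0.8·14/4 = 12.8.

y* = 12.8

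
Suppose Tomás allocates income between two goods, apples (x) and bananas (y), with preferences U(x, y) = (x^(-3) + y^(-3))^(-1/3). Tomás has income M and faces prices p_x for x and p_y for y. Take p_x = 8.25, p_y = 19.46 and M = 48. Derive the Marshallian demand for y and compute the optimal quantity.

y* = 1.617

From the CES first-order condition, (y/x)^(4) = p_x/p_y.
Solve for the ratio: y/x = [p_x/p_y]^(0.25).
With the ratio pinned down, the budget gives x* = M/(p_x + p_y·(y/x)) and y* = (y/x)·x*.
Numerically y/x = 0.806915, so x* = 48/(8.25 + 19.46·0.806915) = 2.004 and y* = 0.806915·2.004 = 1.617.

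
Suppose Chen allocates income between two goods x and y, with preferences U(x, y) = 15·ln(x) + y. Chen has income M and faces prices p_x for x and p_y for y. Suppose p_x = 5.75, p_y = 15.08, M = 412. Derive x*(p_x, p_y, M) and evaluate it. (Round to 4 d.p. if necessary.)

x* = 39.3391

MU_x = 15/x, MU_y = 1. Tangency: 15/x = p_x/p_y.
So x*(p_x,p_y) = 15·p_y/p_x, independent of income; and y* = (M − 15·p_y)/p_y.
At the given prices: x* = 15·15.08/5.75 = 39.3391.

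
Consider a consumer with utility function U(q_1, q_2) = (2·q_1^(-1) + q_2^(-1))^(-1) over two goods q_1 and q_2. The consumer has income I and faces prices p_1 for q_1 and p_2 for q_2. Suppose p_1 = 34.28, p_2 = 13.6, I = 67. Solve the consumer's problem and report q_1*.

MU_q_1 ∝ 2·q_1^(-2), MU_q_2 ∝ q_2^(-2), so MRS = 2·(q_2/q_1)^(2) = p_1/p_2.
Hence q_2/q_1 = ((1/2)·p_1/p_2)^(1/(2)), i.e. raised to the 0.5 power.
Substitute q_2 = (q_2/q_1)·q_1 into the budget: q_1* = I/(p_1 + p_2·(q_2/q_1)).
Numerically q_2/q_1 = 1.122628, so q_1* = 67/(34.28 + 13.6·1.122628) = 1.3522.

q_1* = 1.3522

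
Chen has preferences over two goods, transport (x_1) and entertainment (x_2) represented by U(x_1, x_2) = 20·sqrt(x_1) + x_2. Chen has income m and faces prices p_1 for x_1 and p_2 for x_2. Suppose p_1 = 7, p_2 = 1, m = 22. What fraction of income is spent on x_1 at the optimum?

share on x_1 = 0.6494

Set MRS = p_1/p_2: 10·x_1^(−1/2) = p_1/p_2.
Thus x_1* = (10·p_2/p_1)² — independent of m — with the rest of income spent on x_2.
Plugging in: x_1* = (10·1/7)² = 2.0408, x_2* = 7.7143.
Expenditure on x_1: 7·2.0408 = 14.2857; share = 0.6494.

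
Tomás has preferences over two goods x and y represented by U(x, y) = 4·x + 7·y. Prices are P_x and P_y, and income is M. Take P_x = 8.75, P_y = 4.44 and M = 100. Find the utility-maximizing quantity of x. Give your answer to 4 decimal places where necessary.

Perfect substitutes: compare marginal utility per dollar. 4/P_x vs 7/P_y → 0.4571 vs 1.5766.
y gives more utility per dollar, so spend all income on y: y* = M/P_y, x* = 0.
Numerically: x* = 0, y* = 22.5225.

x* = 0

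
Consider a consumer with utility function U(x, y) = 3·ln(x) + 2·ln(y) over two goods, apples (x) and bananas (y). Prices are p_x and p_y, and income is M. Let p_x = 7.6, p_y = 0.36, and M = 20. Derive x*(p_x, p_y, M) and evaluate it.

Demand: x*(p_x,p_y,M) = 0.6·M/p_x and y* = 0.4·M/p_y.
At p_x=7.6, p_y=0.36, M=20: x* = 0.6·20/7.6 = 1.5789.

x* = 1.5789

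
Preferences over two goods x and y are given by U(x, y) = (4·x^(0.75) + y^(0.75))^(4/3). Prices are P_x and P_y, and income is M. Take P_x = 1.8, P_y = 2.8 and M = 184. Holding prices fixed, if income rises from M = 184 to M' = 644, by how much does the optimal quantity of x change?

From the CES first-order condition, 4·(y/x)^(0.25) = P_x/P_y.
Hence y/x = ((1/4)·P_x/P_y)^(1/(0.25)), i.e. raised to the 4 power.
With the ratio pinned down, the budget gives x* = M/(P_x + P_y·(y/x)) and y* = (y/x)·x*.
Numerically y/x = 0.000667, so x* = 184/(1.8 + 2.8·0.000667) = 102.1162.
At M' = 644: x* = 357.4069. Change: 357.4069 − 102.1162 = 255.2906.

Δx* = 255.2906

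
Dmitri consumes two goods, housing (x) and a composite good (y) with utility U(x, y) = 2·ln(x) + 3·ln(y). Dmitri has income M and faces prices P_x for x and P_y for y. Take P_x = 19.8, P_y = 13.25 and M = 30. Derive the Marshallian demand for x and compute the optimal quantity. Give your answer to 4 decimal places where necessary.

x* = 0.6061

The MRS is (2/3)·y/x. Set MRS = P_x/P_y.
Rearranging, P_y·y = (3/2)·P_x·x. Substituting into the budget gives P_x·x·(1 + (3/2)) = M.
Demand: x*(P_x,P_y,M) = 0.4·M/P_x and y* = 0.6·M/P_y.
At P_x=19.8, P_y=13.25, M=30: x* = 0.4·30/19.8 = 0.6061.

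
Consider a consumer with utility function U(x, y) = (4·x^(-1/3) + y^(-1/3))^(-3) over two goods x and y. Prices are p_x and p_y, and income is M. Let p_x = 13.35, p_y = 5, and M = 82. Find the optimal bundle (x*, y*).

From the CES first-order condition, 4·(y/x)^(4/3) = p_x/p_y.
Hence y/x = ((1/4)·p_x/p_y)^(1/(4/3)), i.e. raised to the 0.75 power.
With the ratio pinned down, the budget gives x* = M/(p_x + p_y·(y/x)) and y* = (y/x)·x*.
Numerically y/x = 0.73848, so x* = 82/(13.35 + 5·0.73848) = 4.8115 and y* = 0.73848·4.8115 = 3.5532.

x* = 4.8115, y* = 3.5532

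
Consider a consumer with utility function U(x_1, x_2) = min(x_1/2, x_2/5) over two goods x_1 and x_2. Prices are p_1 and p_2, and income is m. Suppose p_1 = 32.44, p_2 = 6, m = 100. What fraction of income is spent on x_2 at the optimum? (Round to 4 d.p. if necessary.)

share on x_2 = 0.3162

With perfect complements, no substitution: consume in ratio x_1:x_2 = 2:5.
Budget: p_1·x_1 + p_2·(5/2)·x_1 = m, so (2·p_1 + 5·p_2)·x_1 = 2·m.
Demand: x_1*(p_1,p_2,m) = 2·m/(2·p_1 + 5·p_2), x_2* = 5·m/(2·p_1 + 5·p_2).
Here 2·32.44 + 5·6 = 94.88, giving x_1* = 2.1079 and x_2* = 5.2698.
Expenditure on x_2: 6·5.2698 = 31.6189; share = 0.3162.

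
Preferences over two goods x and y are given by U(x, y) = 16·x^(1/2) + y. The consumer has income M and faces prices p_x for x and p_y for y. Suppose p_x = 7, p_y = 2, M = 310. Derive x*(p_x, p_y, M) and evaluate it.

Solve: √x = 8·p_y/p_x, so x*(p_x,p_y) = (8·p_y/p_x)², and y* = (M − p_x·x*)/p_y.
Plugging in: x* = (8·2/7)² = 5.2245.

x* = 5.2245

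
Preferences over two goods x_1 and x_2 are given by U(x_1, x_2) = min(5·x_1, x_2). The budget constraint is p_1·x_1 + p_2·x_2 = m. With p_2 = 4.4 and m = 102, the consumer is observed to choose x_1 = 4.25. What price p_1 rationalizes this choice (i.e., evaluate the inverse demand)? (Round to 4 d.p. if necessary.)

p_1 = 2

With perfect complements, no substitution: consume in ratio x_1:x_2 = 1:5.
Budget: p_1·x_1 + p_2·5·x_1 = m, so (p_1 + 5·p_2)·x_1 = m.
Demand: x_1*(p_1,p_2,m) = m/(p_1 + 5·p_2), x_2* = 5·m/(p_1 + 5·p_2).
Set x_1* = 4.25 in the demand function and solve for p_1: p_1 = 2.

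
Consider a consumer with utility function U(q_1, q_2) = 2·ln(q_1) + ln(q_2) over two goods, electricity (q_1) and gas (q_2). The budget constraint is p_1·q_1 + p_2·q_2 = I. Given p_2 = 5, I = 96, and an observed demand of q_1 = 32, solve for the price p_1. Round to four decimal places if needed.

The MRS is 2·q_2/q_1. Set MRS = p_1/p_2.
Rearranging, p_2·q_2 = (1/2)·p_1·q_1. Substituting into the budget gives p_1·q_1·(1 + (1/2)) = I.
Demand: q_1*(p_1,p_2,I) = 2/3·I/p_1 and q_2* = 1/3·I/p_2.
Set q_1* = 32 in the demand function and solve for p_1: p_1 = 2.

p_1 = 2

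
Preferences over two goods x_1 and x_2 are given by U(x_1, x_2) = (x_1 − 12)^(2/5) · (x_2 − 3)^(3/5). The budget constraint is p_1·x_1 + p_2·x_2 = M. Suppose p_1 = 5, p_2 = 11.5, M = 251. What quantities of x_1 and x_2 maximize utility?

Substituting into the budget: x_1* = 12 + 0.4·(M − 12·p_1 − 3·p_2)/p_1, and x_2* = 3 + 0.6·(…)/p_2.
Discretionary income = 251 − 12·5 − 3·11.5 = 156.5; x_1* = 12 + 0.4·156.5/5 = 24.52; x_2* = 3 + 0.6·156.5/11.5 = 11.1652.

x_1* = 24.52, x_2* = 11.1652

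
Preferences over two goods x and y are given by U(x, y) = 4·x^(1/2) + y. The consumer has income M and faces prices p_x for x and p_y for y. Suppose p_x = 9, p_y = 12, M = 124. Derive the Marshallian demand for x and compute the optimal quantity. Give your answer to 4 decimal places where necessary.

MU_x = 2/√x, MU_y = 1. Tangency: 2/√x = p_x/p_y.
Solve: √x = 2·p_y/p_x, so x*(p_x,p_y) = (2·p_y/p_x)², and y* = (M − p_x·x*)/p_y.
Plugging in: x* = (2·12/9)² = 7.1111.

x* = 7.1111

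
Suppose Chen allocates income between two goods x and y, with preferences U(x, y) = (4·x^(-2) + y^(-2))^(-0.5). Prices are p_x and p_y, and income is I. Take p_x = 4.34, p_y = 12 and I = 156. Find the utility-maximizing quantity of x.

x* = 16.0395

From the CES first-order condition, 4·(y/x)^(3) = p_x/p_y.
Solve for the ratio: y/x = [(1/4)·p_x/p_y]^(1/3).
With the ratio pinned down, the budget gives x* = I/(p_x + p_y·(y/x)) and y* = (y/x)·x*.
Numerically y/x = 0.448831, so x* = 156/(4.34 + 12·0.448831) = 16.0395.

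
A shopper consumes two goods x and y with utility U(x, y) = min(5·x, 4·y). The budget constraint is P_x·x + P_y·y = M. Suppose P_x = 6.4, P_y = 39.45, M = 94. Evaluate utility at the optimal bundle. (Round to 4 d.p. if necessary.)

With perfect complements, no substitution: consume in ratio x:y = 4:5.
Budget: P_x·x + P_y·(5/4)·x = M, so (4·P_x + 5·P_y)·x = 4·M.
Demand: x*(P_x,P_y,M) = 4·M/(4·P_x + 5·P_y), y* = 5·M/(4·P_x + 5·P_y).
Here 4·6.4 + 5·39.45 = 222.85, giving x* = 1.6872 and y* = 2.109.
Utility at the optimum: U(1.6872, 2.109) = 8.4362.

V = 8.4362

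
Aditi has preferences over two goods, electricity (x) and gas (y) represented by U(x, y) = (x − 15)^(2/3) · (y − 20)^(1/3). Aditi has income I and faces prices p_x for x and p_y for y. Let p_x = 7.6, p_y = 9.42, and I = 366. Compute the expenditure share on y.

Let x' = x−15, y' = y−20. MRS = 2·y'/x' = p_x/p_y.
Substituting into the budget: x* = 15 + 2/3·(I − 15·p_x − 20·p_y)/p_x, and y* = 20 + 1/3·(…)/p_y.
Discretionary income = 366 − 15·7.6 − 20·9.42 = 63.6; x* = 15 + 2/3·63.6/7.6 = 20.5789; y* = 20 + 1/3·63.6/9.42 = 22.2505.
Expenditure on y: 9.42·22.2505 = 209.6; share = 0.5727.

share on y = 0.5727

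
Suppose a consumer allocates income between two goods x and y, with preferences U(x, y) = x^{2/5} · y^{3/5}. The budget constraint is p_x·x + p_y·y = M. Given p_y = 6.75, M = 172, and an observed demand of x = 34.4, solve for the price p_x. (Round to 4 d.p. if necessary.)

p_x = 2

Tangency: MRS = (2/3)·y/x = p_x/p_y.
Rearranging, p_y·y = (3/2)·p_x·x. Substituting into the budget gives p_x·x·(1 + (3/2)) = M.
Demand: x*(p_x,p_y,M) = 0.4·M/p_x and y* = 0.6·M/p_y.
Set x* = 34.4 in the demand function and solve for p_x: p_x = 2.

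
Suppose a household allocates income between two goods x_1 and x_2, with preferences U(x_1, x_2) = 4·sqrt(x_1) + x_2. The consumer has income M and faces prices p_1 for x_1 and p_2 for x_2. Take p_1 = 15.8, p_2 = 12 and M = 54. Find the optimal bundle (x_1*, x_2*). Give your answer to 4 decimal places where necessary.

x_1* = 2.3073, x_2* = 1.462

MU_x_1 = 2/√x_1, MU_x_2 = 1. Tangency: 2/√x_1 = p_1/p_2.
Solve: √x_1 = 2·p_2/p_1, so x_1*(p_1,p_2) = (2·p_2/p_1)², and x_2* = (M − p_1·x_1*)/p_2.
Plugging in: x_1* = (2·12/15.8)² = 2.3073, x_2* = 1.462.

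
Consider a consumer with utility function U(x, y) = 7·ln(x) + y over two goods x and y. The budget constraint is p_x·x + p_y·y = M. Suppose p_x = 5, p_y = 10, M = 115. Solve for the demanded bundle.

x* = 14, y* = 4.5

Set MRS = p_x/p_y: (7/x)/1 = p_x/p_y.
So x*(p_x,p_y) = 7·p_y/p_x, independent of income; and y* = (M − 7·p_y)/p_y.
At the given prices: x* = 7·10/5 = 14, and y* = 4.5.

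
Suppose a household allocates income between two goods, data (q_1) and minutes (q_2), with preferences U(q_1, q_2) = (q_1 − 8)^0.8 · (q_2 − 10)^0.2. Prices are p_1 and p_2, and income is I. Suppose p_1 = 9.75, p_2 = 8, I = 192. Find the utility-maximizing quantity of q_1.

Let q_1' = q_1−8, q_2' = q_2−10. MRS = 4·q_2'/q_1' = p_1/p_2.
Substituting into the budget: q_1* = 8 + 0.8·(I − 8·p_1 − 10·p_2)/p_1, and q_2* = 10 + 0.2·(…)/p_2.
Discretionary income = 192 − 8·9.75 − 10·8 = 34; q_1* = 8 + 0.8·34/9.75 = 10.7897.

q_1* = 10.7897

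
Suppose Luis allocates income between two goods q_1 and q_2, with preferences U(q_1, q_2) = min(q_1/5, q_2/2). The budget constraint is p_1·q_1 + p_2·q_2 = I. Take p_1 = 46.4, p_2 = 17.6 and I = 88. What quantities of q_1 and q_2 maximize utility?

q_1* = 1.6467, q_2* = 0.6587

Demand: q_1*(p_1,p_2,I) = 5·I/(5·p_1 + 2·p_2), q_2* = 2·I/(5·p_1 + 2·p_2).
Here 5·46.4 + 2·17.6 = 267.2, giving q_1* = 1.6467 and q_2* = 0.6587.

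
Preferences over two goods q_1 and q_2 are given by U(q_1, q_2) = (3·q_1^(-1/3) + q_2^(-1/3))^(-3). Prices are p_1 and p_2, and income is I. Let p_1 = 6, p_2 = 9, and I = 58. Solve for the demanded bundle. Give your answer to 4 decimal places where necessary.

q_1* = 6.5074, q_2* = 2.1062

From the CES first-order condition, 3·(q_2/q_1)^(4/3) = p_1/p_2.
Hence q_2/q_1 = ((1/3)·p_1/p_2)^(1/(4/3)), i.e. raised to the 0.75 power.
Substitute q_2 = (q_2/q_1)·q_1 into the budget: q_1* = I/(p_1 + p_2·(q_2/q_1)).
Numerically q_2/q_1 = 0.323661, so q_1* = 58/(6 + 9·0.323661) = 6.5074 and q_2* = 0.323661·6.5074 = 2.1062.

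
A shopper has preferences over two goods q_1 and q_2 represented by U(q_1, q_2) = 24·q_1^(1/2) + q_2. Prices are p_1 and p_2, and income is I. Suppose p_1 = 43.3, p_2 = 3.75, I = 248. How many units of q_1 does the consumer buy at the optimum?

q_1* = 1.0801

Set MRS = p_1/p_2: 12·q_1^(−1/2) = p_1/p_2.
Thus q_1* = (12·p_2/p_1)² — independent of I — with the rest of income spent on q_2.
Plugging in: q_1* = (12·3.75/43.3)² = 1.0801.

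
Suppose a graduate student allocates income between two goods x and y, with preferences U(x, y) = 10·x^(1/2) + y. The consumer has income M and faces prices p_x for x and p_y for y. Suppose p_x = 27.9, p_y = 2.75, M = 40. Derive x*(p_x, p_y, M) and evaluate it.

x* = 0.2429

Set MRS = p_x/p_y: 5·x^(−1/2) = p_x/p_y.
Solve: √x = 5·p_y/p_x, so x*(p_x,p_y) = (5·p_y/p_x)², and y* = (M − p_x·x*)/p_y.
Plugging in: x* = (5·2.75/27.9)² = 0.2429.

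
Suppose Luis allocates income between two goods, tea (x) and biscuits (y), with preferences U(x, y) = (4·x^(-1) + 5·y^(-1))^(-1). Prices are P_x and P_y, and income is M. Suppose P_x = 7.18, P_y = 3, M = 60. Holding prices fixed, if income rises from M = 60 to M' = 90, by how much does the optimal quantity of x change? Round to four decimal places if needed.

MRS = MU_x/MU_y = (4/5)·(y/x)^(2). Set equal to P_x/P_y.
Hence y/x = ((5/4)·P_x/P_y)^(1/(2)), i.e. raised to the 0.5 power.
Substitute y = (y/x)·x into the budget: x* = M/(P_x + P_y·(y/x)).
Numerically y/x = 1.729644, so x* = 60/(7.18 + 3·1.729644) = 4.8509.
At M' = 90: x* = 7.2763. Change: 7.2763 − 4.8509 = 2.4254.

Δx* = 2.4254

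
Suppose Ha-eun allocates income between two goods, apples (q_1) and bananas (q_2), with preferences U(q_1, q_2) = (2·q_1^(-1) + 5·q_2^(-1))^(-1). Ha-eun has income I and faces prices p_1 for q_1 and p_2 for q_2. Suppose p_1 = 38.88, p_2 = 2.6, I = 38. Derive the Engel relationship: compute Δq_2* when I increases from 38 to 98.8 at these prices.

Δq_2* = 6.7866

Substitute q_2 = (q_2/q_1)·q_1 into the budget: q_1* = I/(p_1 + p_2·(q_2/q_1)).
Numerically q_2/q_1 = 6.114296, so q_1* = 38/(38.88 + 2.6·6.114296) = 0.6937 and q_2* = 6.114296·0.6937 = 4.2416.
At I' = 98.8: q_2* = 11.0282. Change: 11.0282 − 4.2416 = 6.7866.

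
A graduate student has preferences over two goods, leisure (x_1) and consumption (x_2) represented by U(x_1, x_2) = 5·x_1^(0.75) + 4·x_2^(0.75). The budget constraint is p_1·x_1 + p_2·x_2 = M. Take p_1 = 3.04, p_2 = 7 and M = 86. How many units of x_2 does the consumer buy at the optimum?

x_2* = 0.3988

Substitute x_2 = (x_2/x_1)·x_1 into the budget: x_1* = M/(p_1 + p_2·(x_2/x_1)).
Numerically x_2/x_1 = 0.01457, so x_1* = 86/(3.04 + 7·0.01457) = 27.3712 and x_2* = 0.01457·27.3712 = 0.3988.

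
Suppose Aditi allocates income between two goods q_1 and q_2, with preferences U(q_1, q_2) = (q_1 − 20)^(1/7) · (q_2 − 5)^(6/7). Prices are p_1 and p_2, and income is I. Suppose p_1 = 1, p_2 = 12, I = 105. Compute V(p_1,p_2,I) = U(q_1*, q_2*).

V = 1.9716

Discretionary income = 105 − 20·1 − 5·12 = 25; q_1* = 20 + 1/7·25/1 = 23.5714; q_2* = 5 + 6/7·25/12 = 6.7857.
Utility at the optimum: U(23.5714, 6.7857) = 1.9716.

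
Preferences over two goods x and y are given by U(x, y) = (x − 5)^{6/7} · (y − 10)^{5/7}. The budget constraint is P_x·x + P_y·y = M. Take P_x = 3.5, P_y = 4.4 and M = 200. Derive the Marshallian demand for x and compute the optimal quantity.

x* = 26.5844

Discretionary income = 200 − 5·3.5 − 10·4.4 = 138.5; x* = 5 + 6/11·138.5/3.5 = 26.5844.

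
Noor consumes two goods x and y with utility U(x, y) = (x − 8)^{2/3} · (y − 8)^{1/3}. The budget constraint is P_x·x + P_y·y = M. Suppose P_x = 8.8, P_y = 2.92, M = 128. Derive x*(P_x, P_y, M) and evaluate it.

x* = 10.5939

This is Cobb-Douglas in (x−8, y−8): tangency gives 2/3·P_y·(y−8) = 1/3·P_x·(x−8).
After buying the subsistence bundle (8, 8), a share 2/3 of the remaining income goes to x: x* = 8 + 2/3·(M − 8P_x − 8P_y)/P_x.
Discretionary income = 128 − 8·8.8 − 8·2.92 = 34.24; x* = 8 + 2/3·34.24/8.8 = 10.5939.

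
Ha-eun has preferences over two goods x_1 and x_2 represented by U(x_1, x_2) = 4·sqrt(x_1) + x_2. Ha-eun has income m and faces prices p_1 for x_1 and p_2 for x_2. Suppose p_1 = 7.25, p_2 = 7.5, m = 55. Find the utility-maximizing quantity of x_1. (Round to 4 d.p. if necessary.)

x_1* = 4.2806

Utility is quasi-linear in x_2; the FOC for x_1 is 2/√x_1 = p_1/p_2.
Thus x_1* = (2·p_2/p_1)² — independent of m — with the rest of income spent on x_2.
Plugging in: x_1* = (2·7.5/7.25)² = 4.2806.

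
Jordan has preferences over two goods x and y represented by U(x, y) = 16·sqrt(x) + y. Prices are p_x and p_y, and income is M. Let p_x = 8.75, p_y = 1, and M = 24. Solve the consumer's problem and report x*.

x* = 0.8359

Utility is quasi-linear in y; the FOC for x is 8/√x = p_x/p_y.
Thus x* = (8·p_y/p_x)² — independent of M — with the rest of income spent on y.
Plugging in: x* = (8·1/8.75)² = 0.8359.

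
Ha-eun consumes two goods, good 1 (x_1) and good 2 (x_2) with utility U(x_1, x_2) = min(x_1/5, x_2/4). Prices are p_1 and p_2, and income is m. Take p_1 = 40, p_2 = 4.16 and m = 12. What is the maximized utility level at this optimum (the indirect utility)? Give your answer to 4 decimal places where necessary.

V = 0.0554

Here 5·40 + 4·4.16 = 216.64, giving x_1* = 0.277 and x_2* = 0.2216.
Utility at the optimum: U(0.277, 0.2216) = 0.0554.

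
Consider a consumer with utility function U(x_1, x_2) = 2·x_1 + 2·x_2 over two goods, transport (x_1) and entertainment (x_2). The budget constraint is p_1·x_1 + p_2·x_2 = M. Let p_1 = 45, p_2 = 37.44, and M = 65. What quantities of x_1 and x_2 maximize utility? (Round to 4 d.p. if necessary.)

Linear utility — the consumer picks whichever good has higher MU/price: 2/45 = 0.0444 vs 2/37.44 = 0.0534.
x_2 gives more utility per dollar, so spend all income on x_2: x_2* = M/p_2, x_1* = 0.
Numerically: x_1* = 0, x_2* = 1.7361.

x_1* = 0, x_2* = 1.7361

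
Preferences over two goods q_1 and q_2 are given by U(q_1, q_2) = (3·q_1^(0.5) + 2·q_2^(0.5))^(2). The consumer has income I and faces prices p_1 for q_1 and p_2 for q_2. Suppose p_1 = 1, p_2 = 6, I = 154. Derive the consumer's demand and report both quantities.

Substitute q_2 = (q_2/q_1)·q_1 into the budget: q_1* = I/(p_1 + p_2·(q_2/q_1)).
Numerically q_2/q_1 = 0.012346, so q_1* = 154/(1 + 6·0.012346) = 143.3793 and q_2* = 0.012346·143.3793 = 1.7701.

q_1* = 143.3793, q_2* = 1.7701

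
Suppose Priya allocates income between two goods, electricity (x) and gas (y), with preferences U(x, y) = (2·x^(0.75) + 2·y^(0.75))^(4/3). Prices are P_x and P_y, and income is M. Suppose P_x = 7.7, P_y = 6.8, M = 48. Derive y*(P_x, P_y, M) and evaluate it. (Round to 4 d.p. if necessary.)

Numerically y/x = 1.644096, so x* = 48/(7.7 + 6.8·1.644096) = 2.5424 and y* = 1.644096·2.5424 = 4.1799.

y* = 4.1799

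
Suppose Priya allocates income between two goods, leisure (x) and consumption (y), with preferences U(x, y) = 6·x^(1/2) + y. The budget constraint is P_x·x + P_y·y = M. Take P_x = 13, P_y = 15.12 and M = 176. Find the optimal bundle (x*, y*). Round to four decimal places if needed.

Set MRS = P_x/P_y: 3·x^(−1/2) = P_x/P_y.
Solve: √x = 3·P_y/P_x, so x*(P_x,P_y) = (3·P_y/P_x)², and y* = (M − P_x·x*)/P_y.
Plugging in: x* = (3·15.12/13)² = 12.1747, y* = 1.1725.

x* = 12.1747, y* = 1.1725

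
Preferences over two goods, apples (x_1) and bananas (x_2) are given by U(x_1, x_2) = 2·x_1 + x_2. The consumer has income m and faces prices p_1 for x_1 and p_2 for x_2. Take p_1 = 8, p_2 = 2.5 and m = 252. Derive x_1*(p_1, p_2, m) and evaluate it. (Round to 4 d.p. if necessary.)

x_1* = 0

x_2 gives more utility per dollar, so spend all income on x_2: x_2* = m/p_2, x_1* = 0.
Numerically: x_1* = 0, x_2* = 100.8.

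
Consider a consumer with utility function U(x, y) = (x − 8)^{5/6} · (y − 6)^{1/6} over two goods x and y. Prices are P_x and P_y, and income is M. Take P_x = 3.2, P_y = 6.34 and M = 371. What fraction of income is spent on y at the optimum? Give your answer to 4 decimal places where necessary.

share on y = 0.2406

Let x' = x−8, y' = y−6. MRS = 5·y'/x' = P_x/P_y.
After buying the subsistence bundle (8, 6), a share 5/6 of the remaining income goes to x: x* = 8 + 5/6·(M − 8P_x − 6P_y)/P_x.
Discretionary income = 371 − 8·3.2 − 6·6.34 = 307.36; x* = 8 + 5/6·307.36/3.2 = 88.0417; y* = 6 + 1/6·307.36/6.34 = 14.0799.
Expenditure on y: 6.34·14.0799 = 89.2667; share = 0.2406.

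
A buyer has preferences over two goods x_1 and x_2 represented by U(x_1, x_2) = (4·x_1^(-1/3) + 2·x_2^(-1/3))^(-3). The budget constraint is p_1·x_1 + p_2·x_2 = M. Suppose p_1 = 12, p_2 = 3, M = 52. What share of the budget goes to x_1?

MRS = MU_x_1/MU_x_2 = 2·(x_2/x_1)^(4/3). Set equal to p_1/p_2.
Solve for the ratio: x_2/x_1 = [(1/2)·p_1/p_2]^(0.75).
Substitute x_2 = (x_2/x_1)·x_1 into the budget: x_1* = M/(p_1 + p_2·(x_2/x_1)).
Numerically x_2/x_1 = 1.681793, so x_1* = 52/(12 + 3·1.681793) = 3.0507 and x_2* = 1.681793·3.0507 = 5.1306.
Expenditure on x_1: 12·3.0507 = 36.6082; share = 0.704.

share on x_1 = 0.704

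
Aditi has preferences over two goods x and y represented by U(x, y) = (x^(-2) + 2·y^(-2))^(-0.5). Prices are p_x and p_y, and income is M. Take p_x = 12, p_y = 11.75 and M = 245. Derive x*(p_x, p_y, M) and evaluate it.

x* = 9.105

From the CES first-order condition, (1/2)·(y/x)^(3) = p_x/p_y.
Hence y/x = (2·p_x/p_y)^(1/(3)), i.e. raised to the 1/3 power.
Substitute y = (y/x)·x into the budget: x* = M/(p_x + p_y·(y/x)).
Numerically y/x = 1.268794, so x* = 245/(12 + 11.75·1.268794) = 9.105.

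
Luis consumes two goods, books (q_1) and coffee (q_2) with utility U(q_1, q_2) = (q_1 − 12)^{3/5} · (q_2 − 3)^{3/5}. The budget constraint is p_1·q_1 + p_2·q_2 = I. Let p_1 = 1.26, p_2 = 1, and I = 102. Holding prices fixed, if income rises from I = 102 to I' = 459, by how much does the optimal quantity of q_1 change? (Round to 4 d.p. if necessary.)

After buying the subsistence bundle (12, 3), a share 0.5 of the remaining income goes to q_1: q_1* = 12 + 0.5·(I − 12p_1 − 3p_2)/p_1.
Discretionary income = 102 − 12·1.26 − 3·1 = 83.88; q_1* = 12 + 0.5·83.88/1.26 = 45.2857.
At I' = 459: q_1* = 186.9524. Change: 186.9524 − 45.2857 = 141.6667.

Δq_1* = 141.6667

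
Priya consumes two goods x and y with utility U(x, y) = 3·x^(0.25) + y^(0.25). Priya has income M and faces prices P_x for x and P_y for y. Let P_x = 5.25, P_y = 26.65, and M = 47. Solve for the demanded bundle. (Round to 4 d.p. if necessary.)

x* = 7.8912, y* = 0.2091

MU_x ∝ 3·x^(-0.75), MU_y ∝ y^(-0.75), so MRS = 3·(y/x)^(0.75) = P_x/P_y.
Hence y/x = ((1/3)·P_x/P_y)^(1/(0.75)), i.e. raised to the 4/3 power.
Substitute y = (y/x)·x into the budget: x* = M/(P_x + P_y·(y/x)).
Numerically y/x = 0.026492, so x* = 47/(5.25 + 26.65·0.026492) = 7.8912 and y* = 0.026492·7.8912 = 0.2091.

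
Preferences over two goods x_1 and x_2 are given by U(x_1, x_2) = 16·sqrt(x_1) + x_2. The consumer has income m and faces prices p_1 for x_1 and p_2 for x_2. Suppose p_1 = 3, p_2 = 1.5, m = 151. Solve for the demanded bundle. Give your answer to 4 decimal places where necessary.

x_1* = 16, x_2* = 68.6667

MU_x_1 = 8/√x_1, MU_x_2 = 1. Tangency: 8/√x_1 = p_1/p_2.
Thus x_1* = (8·p_2/p_1)² — independent of m — with the rest of income spent on x_2.
Plugging in: x_1* = (8·1.5/3)² = 16, x_2* = 68.6667.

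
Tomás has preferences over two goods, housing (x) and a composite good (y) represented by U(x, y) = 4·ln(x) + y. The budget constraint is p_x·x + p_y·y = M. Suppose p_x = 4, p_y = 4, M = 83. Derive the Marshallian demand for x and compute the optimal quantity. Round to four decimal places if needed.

At the given prices: x* = 4·4/4 = 4.

x* = 4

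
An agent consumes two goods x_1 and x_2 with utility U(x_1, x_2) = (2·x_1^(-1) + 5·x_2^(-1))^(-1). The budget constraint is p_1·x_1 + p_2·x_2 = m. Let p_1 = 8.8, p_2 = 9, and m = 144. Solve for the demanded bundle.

x_1* = 6.2961, x_2* = 9.8438

From the CES first-order condition, (2/5)·(x_2/x_1)^(2) = p_1/p_2.
Solve for the ratio: x_2/x_1 = [(5/2)·p_1/p_2]^(0.5).
Substitute x_2 = (x_2/x_1)·x_1 into the budget: x_1* = m/(p_1 + p_2·(x_2/x_1)).
Numerically x_2/x_1 = 1.563472, so x_1* = 144/(8.8 + 9·1.563472) = 6.2961 and x_2* = 1.563472·6.2961 = 9.8438.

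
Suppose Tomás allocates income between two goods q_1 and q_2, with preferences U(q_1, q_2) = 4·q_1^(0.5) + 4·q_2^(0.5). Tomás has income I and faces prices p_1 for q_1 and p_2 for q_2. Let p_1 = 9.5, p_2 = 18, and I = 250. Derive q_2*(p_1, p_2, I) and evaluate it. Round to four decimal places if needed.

Substitute q_2 = (q_2/q_1)·q_1 into the budget: q_1* = I/(p_1 + p_2·(q_2/q_1)).
Numerically q_2/q_1 = 0.278549, so q_1* = 250/(9.5 + 18·0.278549) = 17.2249 and q_2* = 0.278549·17.2249 = 4.798.

q_2* = 4.798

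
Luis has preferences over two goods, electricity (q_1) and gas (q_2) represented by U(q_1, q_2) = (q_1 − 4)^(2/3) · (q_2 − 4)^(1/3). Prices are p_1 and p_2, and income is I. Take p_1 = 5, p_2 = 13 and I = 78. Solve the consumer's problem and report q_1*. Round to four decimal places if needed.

Substituting into the budget: q_1* = 4 + 2/3·(I − 4·p_1 − 4·p_2)/p_1, and q_2* = 4 + 1/3·(…)/p_2.
Discretionary income = 78 − 4·5 − 4·13 = 6; q_1* = 4 + 2/3·6/5 = 4.8.

q_1* = 4.8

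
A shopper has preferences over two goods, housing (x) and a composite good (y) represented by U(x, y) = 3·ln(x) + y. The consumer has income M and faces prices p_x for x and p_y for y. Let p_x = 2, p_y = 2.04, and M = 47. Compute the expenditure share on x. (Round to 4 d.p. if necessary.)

Set MRS = p_x/p_y: (3/x)/1 = p_x/p_y.
So x*(p_x,p_y) = 3·p_y/p_x, independent of income; and y* = (M − 3·p_y)/p_y.
At the given prices: x* = 3·2.04/2 = 3.06, and y* = 20.0392.
Expenditure on x: 2·3.06 = 6.12; share = 0.1302.

share on x = 0.1302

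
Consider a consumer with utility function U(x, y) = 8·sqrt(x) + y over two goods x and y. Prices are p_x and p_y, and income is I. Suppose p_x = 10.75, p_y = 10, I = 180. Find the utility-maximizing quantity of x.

x* = 13.8453

Plugging in: x* = (4·10/10.75)² = 13.8453.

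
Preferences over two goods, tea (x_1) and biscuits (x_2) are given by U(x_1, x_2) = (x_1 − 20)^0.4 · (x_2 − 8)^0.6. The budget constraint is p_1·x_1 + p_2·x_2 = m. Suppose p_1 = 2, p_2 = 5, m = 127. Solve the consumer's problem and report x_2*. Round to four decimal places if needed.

x_2* = 13.64

MRS = (2/3)·(x_2−8)/(x_1−20). Tangency with p_1/p_2 gives x_2−8 = (3/2)·(p_1/p_2)·(x_1−20).
After buying the subsistence bundle (20, 8), a share 0.4 of the remaining income goes to x_1: x_1* = 20 + 0.4·(m − 20p_1 − 8p_2)/p_1.
Discretionary income = 127 − 20·2 − 8·5 = 47; x_2* = 8 + 0.6·47/5 = 13.64.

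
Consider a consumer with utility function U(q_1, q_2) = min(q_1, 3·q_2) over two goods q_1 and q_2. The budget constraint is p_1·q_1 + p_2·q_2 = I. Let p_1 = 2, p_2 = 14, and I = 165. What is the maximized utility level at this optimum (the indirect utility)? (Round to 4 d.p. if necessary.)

Leontief preferences: the optimum is at the kink where q_1/3 = q_2/1, i.e. q_2 = (1/3)·q_1.
Budget: p_1·q_1 + p_2·(1/3)·q_1 = I, so (3·p_1 + p_2)·q_1 = 3·I.
Demand: q_1*(p_1,p_2,I) = 3·I/(3·p_1 + p_2), q_2* = I/(3·p_1 + p_2).
Here 3·2 + 14 = 20, giving q_1* = 24.75 and q_2* = 8.25.
Utility at the optimum: U(24.75, 8.25) = 24.75.

V = 24.75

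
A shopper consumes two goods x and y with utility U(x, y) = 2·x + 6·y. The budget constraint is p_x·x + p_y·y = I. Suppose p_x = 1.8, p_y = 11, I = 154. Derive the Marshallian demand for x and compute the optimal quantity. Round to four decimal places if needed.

x* = 85.5556

Perfect substitutes: compare marginal utility per dollar. 2/p_x vs 6/p_y → 1.1111 vs 0.5455.
x gives more utility per dollar, so spend all income on x: x* = I/p_x, y* = 0.
Numerically: x* = 85.5556, y* = 0.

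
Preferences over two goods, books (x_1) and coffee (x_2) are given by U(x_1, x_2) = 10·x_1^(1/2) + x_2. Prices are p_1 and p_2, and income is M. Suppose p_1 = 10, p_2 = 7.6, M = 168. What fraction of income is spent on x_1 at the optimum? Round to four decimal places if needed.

share on x_1 = 0.8595

Solve: √x_1 = 5·p_2/p_1, so x_1*(p_1,p_2) = (5·p_2/p_1)², and x_2* = (M − p_1·x_1*)/p_2.
Plugging in: x_1* = (5·7.6/10)² = 14.44, x_2* = 3.1053.
Expenditure on x_1: 10·14.44 = 144.4; share = 0.8595.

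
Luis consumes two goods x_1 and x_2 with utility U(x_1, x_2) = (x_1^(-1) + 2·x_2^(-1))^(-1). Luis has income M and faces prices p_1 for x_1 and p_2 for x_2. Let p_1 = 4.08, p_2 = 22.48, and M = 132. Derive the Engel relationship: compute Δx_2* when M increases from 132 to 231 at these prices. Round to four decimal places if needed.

Δx_2* = 3.3844

Substitute x_2 = (x_2/x_1)·x_1 into the budget: x_1* = M/(p_1 + p_2·(x_2/x_1)).
Numerically x_2/x_1 = 0.602486, so x_1* = 132/(4.08 + 22.48·0.602486) = 7.4898 and x_2* = 0.602486·7.4898 = 4.5125.
At M' = 231: x_2* = 7.8969. Change: 7.8969 − 4.5125 = 3.3844.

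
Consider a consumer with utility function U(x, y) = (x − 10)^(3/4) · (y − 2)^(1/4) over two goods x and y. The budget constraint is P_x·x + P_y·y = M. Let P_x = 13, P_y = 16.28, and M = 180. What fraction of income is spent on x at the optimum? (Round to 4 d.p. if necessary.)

share on x = 0.7949

After buying the subsistence bundle (10, 2), a share 0.75 of the remaining income goes to x: x* = 10 + 0.75·(M − 10P_x − 2P_y)/P_x.
Discretionary income = 180 − 10·13 − 2·16.28 = 17.44; x* = 10 + 0.75·17.44/13 = 11.0062; y* = 2 + 0.25·17.44/16.28 = 2.2678.
Expenditure on x: 13·11.0062 = 143.08; share = 0.7949.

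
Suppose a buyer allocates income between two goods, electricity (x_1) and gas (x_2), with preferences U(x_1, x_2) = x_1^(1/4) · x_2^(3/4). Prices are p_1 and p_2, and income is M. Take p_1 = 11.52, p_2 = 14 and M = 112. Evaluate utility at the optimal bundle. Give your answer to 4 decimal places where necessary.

V = 4.7867

MU_x_1/MU_x_2 = (0.25·x_2)/(0.75·x_1); tangency sets this equal to p_1/p_2.
So 0.25·p_2·x_2 = 0.75·p_1·x_1; combined with the budget, a share 0.25 of income goes to x_1.
Demand: x_1*(p_1,p_2,M) = 0.25·M/p_1 and x_2* = 0.75·M/p_2.
At p_1=11.52, p_2=14, M=112: x_1* = 0.25·112/11.52 = 2.4306, x_2* = 6.
Utility at the optimum: U(2.4306, 6) = 4.7867.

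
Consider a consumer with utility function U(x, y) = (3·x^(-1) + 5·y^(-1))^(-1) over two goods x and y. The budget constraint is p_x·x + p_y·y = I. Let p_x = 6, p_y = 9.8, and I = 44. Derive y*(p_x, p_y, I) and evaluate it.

y* = 2.7955

MU_x ∝ 3·x^(-2), MU_y ∝ 5·y^(-2), so MRS = (3/5)·(y/x)^(2) = p_x/p_y.
Hence y/x = ((5/3)·p_x/p_y)^(1/(2)), i.e. raised to the 0.5 power.
With the ratio pinned down, the budget gives x* = I/(p_x + p_y·(y/x)) and y* = (y/x)·x*.
Numerically y/x = 1.010153, so x* = 44/(6 + 9.8·1.010153) = 2.7674 and y* = 1.010153·2.7674 = 2.7955.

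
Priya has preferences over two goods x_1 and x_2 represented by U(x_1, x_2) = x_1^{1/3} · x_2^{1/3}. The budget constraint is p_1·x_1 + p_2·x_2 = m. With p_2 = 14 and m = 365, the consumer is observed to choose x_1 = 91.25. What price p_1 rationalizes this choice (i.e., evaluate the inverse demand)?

The MRS is x_2/x_1. Set MRS = p_1/p_2.
So 1/3·p_2·x_2 = 1/3·p_1·x_1; combined with the budget, a share 0.5 of income goes to x_1.
Demand: x_1*(p_1,p_2,m) = 0.5·m/p_1 and x_2* = 0.5·m/p_2.
Set x_1* = 91.25 in the demand function and solve for p_1: p_1 = 2.

p_1 = 2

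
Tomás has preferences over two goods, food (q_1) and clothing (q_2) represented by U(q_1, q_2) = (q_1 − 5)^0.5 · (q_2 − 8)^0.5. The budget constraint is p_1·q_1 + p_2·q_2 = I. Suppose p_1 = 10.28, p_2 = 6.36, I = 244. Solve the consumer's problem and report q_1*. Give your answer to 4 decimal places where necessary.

MRS = (q_2−8)/(q_1−5). Tangency with p_1/p_2 gives q_2−8 = (p_1/p_2)·(q_1−5).
Substituting into the budget: q_1* = 5 + 0.5·(I − 5·p_1 − 8·p_2)/p_1, and q_2* = 8 + 0.5·(…)/p_2.
Discretionary income = 244 − 5·10.28 − 8·6.36 = 141.72; q_1* = 5 + 0.5·141.72/10.28 = 11.893.

q_1* = 11.893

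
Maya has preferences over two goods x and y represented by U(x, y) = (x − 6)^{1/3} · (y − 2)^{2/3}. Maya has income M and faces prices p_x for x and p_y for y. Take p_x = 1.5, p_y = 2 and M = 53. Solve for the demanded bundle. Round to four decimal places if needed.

MRS = (1/2)·(y−2)/(x−6). Tangency with p_x/p_y gives y−2 = 2·(p_x/p_y)·(x−6).
After buying the subsistence bundle (6, 2), a share 1/3 of the remaining income goes to x: x* = 6 + 1/3·(M − 6p_x − 2p_y)/p_x.
Discretionary income = 53 − 6·1.5 − 2·2 = 40; x* = 6 + 1/3·40/1.5 = 14.8889; y* = 2 + 2/3·40/2 = 15.3333.

x* = 14.8889, y* = 15.3333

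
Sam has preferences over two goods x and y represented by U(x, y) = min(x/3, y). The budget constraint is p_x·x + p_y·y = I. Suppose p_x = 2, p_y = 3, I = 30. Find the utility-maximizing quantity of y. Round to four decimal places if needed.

y* = 3.3333

Leontief preferences: the optimum is at the kink where x/3 = y/1, i.e. y = (1/3)·x.
Budget: p_x·x + p_y·(1/3)·x = I, so (3·p_x + p_y)·x = 3·I.
Demand: x*(p_x,p_y,I) = 3·I/(3·p_x + p_y), y* = I/(3·p_x + p_y).
Here 3·2 + 3 = 9, giving y* = 3.3333.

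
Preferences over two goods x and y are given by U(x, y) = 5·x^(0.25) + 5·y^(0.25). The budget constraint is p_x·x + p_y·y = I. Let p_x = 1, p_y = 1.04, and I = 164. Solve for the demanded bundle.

From the CES first-order condition, (y/x)^(0.75) = p_x/p_y.
Solve for the ratio: y/x = [p_x/p_y]^(4/3).
With the ratio pinned down, the budget gives x* = I/(p_x + p_y·(y/x)) and y* = (y/x)·x*.
Numerically y/x = 0.94905, so x* = 164/(1 + 1.04·0.94905) = 82.536 and y* = 0.94905·82.536 = 78.3308.

x* = 82.536, y* = 78.3308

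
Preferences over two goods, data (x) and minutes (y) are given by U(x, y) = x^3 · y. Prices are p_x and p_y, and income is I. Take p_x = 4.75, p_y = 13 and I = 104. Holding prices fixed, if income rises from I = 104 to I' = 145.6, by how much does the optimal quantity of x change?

Δx* = 6.5684

MU_x/MU_y = (3·y)/(x); tangency sets this equal to p_x/p_y.
So 3·p_y·y = p_x·x; combined with the budget, a share 0.75 of income goes to x.
Demand: x*(p_x,p_y,I) = 0.75·I/p_x and y* = 0.25·I/p_y.
At p_x=4.75, p_y=13, I=104: x* = 0.75·104/4.75 = 16.4211.
At I' = 145.6: x* = 22.9895. Change: 22.9895 − 16.4211 = 6.5684.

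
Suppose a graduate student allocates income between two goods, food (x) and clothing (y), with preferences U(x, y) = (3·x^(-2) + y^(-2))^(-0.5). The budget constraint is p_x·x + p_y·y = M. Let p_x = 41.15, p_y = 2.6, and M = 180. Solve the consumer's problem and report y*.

y* = 6.8603

MRS = MU_x/MU_y = 3·(y/x)^(3). Set equal to p_x/p_y.
Solve for the ratio: y/x = [(1/3)·p_x/p_y]^(1/3).
Substitute y = (y/x)·x into the budget: x* = M/(p_x + p_y·(y/x)).
Numerically y/x = 1.740838, so x* = 180/(41.15 + 2.6·1.740838) = 3.9408 and y* = 1.740838·3.9408 = 6.8603.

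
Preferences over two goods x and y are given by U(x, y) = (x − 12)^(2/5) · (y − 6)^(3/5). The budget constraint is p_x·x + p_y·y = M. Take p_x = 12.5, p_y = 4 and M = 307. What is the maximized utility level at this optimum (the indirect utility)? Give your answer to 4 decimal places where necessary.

Let x' = x−12, y' = y−6. MRS = (2/3)·y'/x' = p_x/p_y.
Substituting into the budget: x* = 12 + 0.4·(M − 12·p_x − 6·p_y)/p_x, and y* = 6 + 0.6·(…)/p_y.
Discretionary income = 307 − 12·12.5 − 6·4 = 133; x* = 12 + 0.4·133/12.5 = 16.256; y* = 6 + 0.6·133/4 = 25.95.
Utility at the optimum: U(16.256, 25.95) = 10.7539.

V = 10.7539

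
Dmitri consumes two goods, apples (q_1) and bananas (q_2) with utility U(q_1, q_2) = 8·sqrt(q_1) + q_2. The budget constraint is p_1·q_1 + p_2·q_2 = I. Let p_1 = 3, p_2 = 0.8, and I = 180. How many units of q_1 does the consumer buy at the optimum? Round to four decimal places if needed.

Plugging in: q_1* = (4·0.8/3)² = 1.1378.

q_1* = 1.1378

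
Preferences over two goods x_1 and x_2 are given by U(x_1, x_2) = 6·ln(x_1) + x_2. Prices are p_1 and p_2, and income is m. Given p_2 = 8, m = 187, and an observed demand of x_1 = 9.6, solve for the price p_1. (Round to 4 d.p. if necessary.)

p_1 = 5

Set MRS = p_1/p_2: (6/x_1)/1 = p_1/p_2.
So x_1*(p_1,p_2) = 6·p_2/p_1, independent of income; and x_2* = (m − 6·p_2)/p_2.
Set x_1* = 9.6 in the demand function and solve for p_1: p_1 = 5.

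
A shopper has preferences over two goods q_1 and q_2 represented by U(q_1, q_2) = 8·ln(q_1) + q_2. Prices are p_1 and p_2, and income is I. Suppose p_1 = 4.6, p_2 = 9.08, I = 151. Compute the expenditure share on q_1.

MU_q_1 = 8/q_1, MU_q_2 = 1. Tangency: 8/q_1 = p_1/p_2.
So q_1*(p_1,p_2) = 8·p_2/p_1, independent of income; and q_2* = (I − 8·p_2)/p_2.
At the given prices: q_1* = 8·9.08/4.6 = 15.7913, and q_2* = 8.63.
Expenditure on q_1: 4.6·15.7913 = 72.64; share = 0.4811.

share on q_1 = 0.4811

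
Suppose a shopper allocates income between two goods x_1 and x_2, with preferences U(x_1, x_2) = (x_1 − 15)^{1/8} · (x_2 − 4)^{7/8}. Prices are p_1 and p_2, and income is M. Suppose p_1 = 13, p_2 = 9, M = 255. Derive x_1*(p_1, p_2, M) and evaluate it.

x_1* = 15.2308

This is Cobb-Douglas in (x_1−15, x_2−4): tangency gives 0.125·p_2·(x_2−4) = 0.875·p_1·(x_1−15).
Substituting into the budget: x_1* = 15 + 0.125·(M − 15·p_1 − 4·p_2)/p_1, and x_2* = 4 + 0.875·(…)/p_2.
Discretionary income = 255 − 15·13 − 4·9 = 24; x_1* = 15 + 0.125·24/13 = 15.2308.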